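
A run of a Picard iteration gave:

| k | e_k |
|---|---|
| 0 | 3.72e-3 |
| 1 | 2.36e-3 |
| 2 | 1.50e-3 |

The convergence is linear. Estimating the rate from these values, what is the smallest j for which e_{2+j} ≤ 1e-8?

27

Rate ρ ≈ e_2/e_1 = 1.50e-3/2.36e-3 = 0.6356.
After j more steps, e_{2+j} ≈ 1.50e-3·ρ^j; need ρ^j ≤ 1e-8/1.50e-3 = 6.66667e-06.
j ≥ ln(6.66667e-06)/ln(0.6356) = -11.9184/-0.45319 = 26.299.
So 27 more iterations are needed.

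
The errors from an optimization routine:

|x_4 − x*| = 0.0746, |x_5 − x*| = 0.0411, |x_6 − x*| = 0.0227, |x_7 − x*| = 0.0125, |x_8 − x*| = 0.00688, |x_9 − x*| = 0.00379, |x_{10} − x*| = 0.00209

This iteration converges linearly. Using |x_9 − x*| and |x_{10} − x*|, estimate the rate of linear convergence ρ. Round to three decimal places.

0.551

ρ ≈ |x_{10} − x*|/|x_9 − x*| = 0.00209/0.00379 = 0.55145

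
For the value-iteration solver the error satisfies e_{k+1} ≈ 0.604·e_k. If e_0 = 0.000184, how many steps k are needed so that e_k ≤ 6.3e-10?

After k steps, e_k ≈ 0.000184·0.604^k.
Need 0.604^k ≤ 6.3e-10/0.000184 = 3.42391e-06.
k ≥ ln(3.42391e-06)/ln(0.604) = -12.5847/-0.50418 = 24.961.
Smallest integer k = 25.

25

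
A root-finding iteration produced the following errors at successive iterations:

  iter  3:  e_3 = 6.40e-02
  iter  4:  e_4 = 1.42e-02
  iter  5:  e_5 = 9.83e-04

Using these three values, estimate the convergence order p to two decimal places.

1.77

p ≈ ln(e_5/e_4) / ln(e_4/e_3)
  = ln(9.83e-04/1.42e-02) / ln(1.42e-02/6.40e-02)
  = ln(0.0692254) / ln(0.221875)
  = -2.67039 / -1.50564 ≈ 1.77359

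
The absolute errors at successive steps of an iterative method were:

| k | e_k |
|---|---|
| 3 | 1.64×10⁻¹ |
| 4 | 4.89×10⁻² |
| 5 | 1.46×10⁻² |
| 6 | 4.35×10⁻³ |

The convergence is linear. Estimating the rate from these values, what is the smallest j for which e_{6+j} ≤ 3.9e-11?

16

Rate ρ ≈ e_6/e_5 = 4.35×10⁻³/1.46×10⁻² = 0.2979.
After j more steps, e_{6+j} ≈ 4.35×10⁻³·ρ^j; need ρ^j ≤ 3.9e-11/4.35×10⁻³ = 8.96552e-09.
j ≥ ln(8.96552e-09)/ln(0.2979) = -18.5299/-1.21100 = 15.301.
So 16 more iterations are needed.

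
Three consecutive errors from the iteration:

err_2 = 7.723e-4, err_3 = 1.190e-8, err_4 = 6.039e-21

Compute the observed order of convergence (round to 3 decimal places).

p ≈ ln(err_4/err_3) / ln(err_3/err_2)
  = ln(6.039e-21/1.190e-8) / ln(1.190e-8/7.723e-4)
  = ln(5.07479e-13) / ln(1.54085e-05)
  = -28.309321 / -11.080591 ≈ 2.554857

2.555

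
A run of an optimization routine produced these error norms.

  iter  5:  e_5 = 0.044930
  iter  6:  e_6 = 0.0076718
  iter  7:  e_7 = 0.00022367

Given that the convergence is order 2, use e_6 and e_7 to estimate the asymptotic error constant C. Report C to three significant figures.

3.80

C ≈ e_7 / e_6^2
  = 0.00022367 / (0.0076718)^2
  = 0.00022367 / 5.88565e-05 ≈ 3.8003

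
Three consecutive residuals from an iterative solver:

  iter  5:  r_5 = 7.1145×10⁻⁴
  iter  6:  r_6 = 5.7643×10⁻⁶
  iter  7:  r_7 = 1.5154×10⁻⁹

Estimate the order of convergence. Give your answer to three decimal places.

1.712

p ≈ ln(r_7/r_6) / ln(r_6/r_5)
  = ln(1.5154×10⁻⁹/5.7643×10⁻⁶) / ln(5.7643×10⁻⁶/7.1145×10⁻⁴)
  = ln(0.000262894) / ln(0.00810219)
  = -8.243760 / -4.815621 ≈ 1.711879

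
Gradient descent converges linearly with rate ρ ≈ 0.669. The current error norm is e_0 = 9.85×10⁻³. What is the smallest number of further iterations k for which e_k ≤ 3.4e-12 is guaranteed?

55

After k steps, e_k ≈ 9.85×10⁻³·0.669^k.
Need 0.669^k ≤ 3.4e-12/9.85×10⁻³ = 3.45178e-10.
k ≥ ln(3.45178e-10)/ln(0.669) = -21.7870/-0.40197 = 54.201.
Smallest integer k = 55.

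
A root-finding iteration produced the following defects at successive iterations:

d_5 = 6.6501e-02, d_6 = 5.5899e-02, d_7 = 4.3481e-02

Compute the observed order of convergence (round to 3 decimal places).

p ≈ ln(d_7/d_6) / ln(d_6/d_5)
  = ln(4.3481e-02/5.5899e-02) / ln(5.5899e-02/6.6501e-02)
  = ln(0.777849) / ln(0.840574)
  = -0.251223 / -0.173670 ≈ 1.446554

1.447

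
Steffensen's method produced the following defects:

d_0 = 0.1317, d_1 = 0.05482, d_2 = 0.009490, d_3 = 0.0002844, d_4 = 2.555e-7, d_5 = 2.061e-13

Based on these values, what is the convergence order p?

Consecutive ratios: d_5/d_4 = 2.061e-13/2.555e-7 = 8.06654e-07, d_4/d_3 = 2.555e-7/0.0002844 = 0.000898383.
p ≈ ln(8.06654e-07)/ln(0.000898383) = -14.0304/-7.0149 ≈ 2.00.
So the convergence is quadratic (order 2).

2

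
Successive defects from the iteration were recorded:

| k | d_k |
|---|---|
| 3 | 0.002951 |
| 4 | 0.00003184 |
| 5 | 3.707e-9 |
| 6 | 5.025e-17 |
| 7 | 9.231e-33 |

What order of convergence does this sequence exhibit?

Consecutive ratios: d_7/d_6 = 9.231e-33/5.025e-17 = 1.83701e-16, d_6/d_5 = 5.025e-17/3.707e-9 = 1.35554e-08.
p ≈ ln(1.83701e-16)/ln(1.35554e-08) = -36.2332/-18.1165 ≈ 2.00.
So the convergence is quadratic (order 2).

2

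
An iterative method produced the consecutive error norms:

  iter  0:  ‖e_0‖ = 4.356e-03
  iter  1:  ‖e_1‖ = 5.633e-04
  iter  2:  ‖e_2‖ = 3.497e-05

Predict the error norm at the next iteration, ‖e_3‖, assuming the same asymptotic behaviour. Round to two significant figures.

First estimate the order: p ≈ ln(‖e_2‖/‖e_1‖) / ln(‖e_1‖/‖e_0‖) = ln(3.497e-05/5.633e-04)/ln(5.633e-04/4.356e-03) = ln(0.0620806)/ln(0.129316) ≈ 1.3588.
Then ‖e_3‖ ≈ ‖e_2‖·(‖e_2‖/‖e_1‖)^p = 3.497e-05·(0.0620806)^1.3588 = 3.497e-05·0.0229017 ≈ 8.009e-07.

8.0e-7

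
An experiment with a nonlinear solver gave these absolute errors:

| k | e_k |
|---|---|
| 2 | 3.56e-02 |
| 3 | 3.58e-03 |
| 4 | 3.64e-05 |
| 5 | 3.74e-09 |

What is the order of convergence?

2

Consecutive ratios: e_5/e_4 = 3.74e-09/3.64e-05 = 0.000102747, e_4/e_3 = 3.64e-05/3.58e-03 = 0.0101676.
p ≈ ln(0.000102747)/ln(0.0101676) = -9.1832/-4.5885 ≈ 2.00.
So the convergence is quadratic (order 2).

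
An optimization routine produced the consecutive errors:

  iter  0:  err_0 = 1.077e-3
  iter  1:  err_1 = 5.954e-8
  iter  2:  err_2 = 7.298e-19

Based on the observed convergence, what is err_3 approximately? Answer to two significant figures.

7.9e-47

First estimate the order: p ≈ ln(err_2/err_1) / ln(err_1/err_0) = ln(7.298e-19/5.954e-8)/ln(5.954e-8/1.077e-3) = ln(1.22573e-11)/ln(5.52832e-05) ≈ 2.5630.
Then err_3 ≈ err_2·(err_2/err_1)^p = 7.298e-19·(1.22573e-11)^2.5630 = 7.298e-19·1.08033e-28 ≈ 7.884e-47.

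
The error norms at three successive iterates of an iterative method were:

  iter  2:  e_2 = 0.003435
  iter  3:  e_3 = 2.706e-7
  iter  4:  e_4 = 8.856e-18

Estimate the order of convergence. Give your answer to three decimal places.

p ≈ ln(e_4/e_3) / ln(e_3/e_2)
  = ln(8.856e-18/2.706e-7) / ln(2.706e-7/0.003435)
  = ln(3.27273e-11) / ln(7.87773e-05)
  = -24.142812 / -9.448886 ≈ 2.555096

2.555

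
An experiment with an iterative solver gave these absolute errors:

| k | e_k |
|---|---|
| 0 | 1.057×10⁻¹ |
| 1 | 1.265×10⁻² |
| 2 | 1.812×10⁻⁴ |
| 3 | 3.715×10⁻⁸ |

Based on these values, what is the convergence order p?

Consecutive ratios: e_3/e_2 = 3.715×10⁻⁸/1.812×10⁻⁴ = 0.000205022, e_2/e_1 = 1.812×10⁻⁴/1.265×10⁻² = 0.0143241.
p ≈ ln(0.000205022)/ln(0.0143241) = -8.4924/-4.2458 ≈ 2.00.
So the convergence is quadratic (order 2).

2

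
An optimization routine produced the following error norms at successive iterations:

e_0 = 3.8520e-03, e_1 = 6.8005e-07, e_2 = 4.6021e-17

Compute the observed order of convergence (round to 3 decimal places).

p ≈ ln(e_2/e_1) / ln(e_1/e_0)
  = ln(4.6021e-17/6.8005e-07) / ln(6.8005e-07/3.8520e-03)
  = ln(6.7673e-11) / ln(0.000176545)
  = -23.416334 / -8.641935 ≈ 2.709617

2.710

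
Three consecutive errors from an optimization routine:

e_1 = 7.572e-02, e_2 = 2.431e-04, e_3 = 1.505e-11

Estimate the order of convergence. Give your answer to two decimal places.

2.89

p ≈ ln(e_3/e_2) / ln(e_2/e_1)
  = ln(1.505e-11/2.431e-04) / ln(2.431e-04/7.572e-02)
  = ln(6.19087e-08) / ln(0.00321051)
  = -16.59761 / -5.74133 ≈ 2.89090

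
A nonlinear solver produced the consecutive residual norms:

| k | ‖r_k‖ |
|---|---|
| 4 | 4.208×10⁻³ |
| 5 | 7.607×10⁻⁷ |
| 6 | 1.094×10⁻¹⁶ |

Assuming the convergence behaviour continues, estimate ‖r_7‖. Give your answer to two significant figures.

First estimate the order: p ≈ ln(‖r_6‖/‖r_5‖) / ln(‖r_5‖/‖r_4‖) = ln(1.094×10⁻¹⁶/7.607×10⁻⁷)/ln(7.607×10⁻⁷/4.208×10⁻³) = ln(1.43815e-10)/ln(0.000180775) ≈ 2.6296.
Then ‖r_7‖ ≈ ‖r_6‖·(‖r_6‖/‖r_5‖)^p = 1.094×10⁻¹⁶·(1.43815e-10)^2.6296 = 1.094×10⁻¹⁶·1.31511e-26 ≈ 1.439e-42.

1.4e-42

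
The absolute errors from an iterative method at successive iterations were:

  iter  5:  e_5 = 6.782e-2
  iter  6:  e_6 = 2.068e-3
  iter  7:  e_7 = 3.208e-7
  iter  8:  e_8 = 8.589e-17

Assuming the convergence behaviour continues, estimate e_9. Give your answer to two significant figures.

7.6e-41

First estimate the order: p ≈ ln(e_8/e_7) / ln(e_7/e_6) = ln(8.589e-17/3.208e-7)/ln(3.208e-7/2.068e-3) = ln(2.67737e-10)/ln(0.000155126) ≈ 2.5129.
Then e_9 ≈ e_8·(e_8/e_7)^p = 8.589e-17·(2.67737e-10)^2.5129 = 8.589e-17·8.8265e-25 ≈ 7.581e-41.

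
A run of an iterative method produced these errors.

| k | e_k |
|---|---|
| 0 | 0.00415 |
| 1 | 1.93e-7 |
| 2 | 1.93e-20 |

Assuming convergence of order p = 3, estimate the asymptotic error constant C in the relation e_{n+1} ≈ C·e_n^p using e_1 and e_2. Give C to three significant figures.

C ≈ e_2 / e_1^3
  = 1.93e-20 / (1.93e-7)^3
  = 1.93e-20 / 7.18906e-21 ≈ 2.6846

2.68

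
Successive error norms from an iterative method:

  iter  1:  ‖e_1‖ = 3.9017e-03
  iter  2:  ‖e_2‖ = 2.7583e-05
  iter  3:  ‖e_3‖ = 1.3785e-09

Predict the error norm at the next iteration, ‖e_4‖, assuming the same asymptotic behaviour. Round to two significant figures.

3.4e-18

First estimate the order: p ≈ ln(‖e_3‖/‖e_2‖) / ln(‖e_2‖/‖e_1‖) = ln(1.3785e-09/2.7583e-05)/ln(2.7583e-05/3.9017e-03) = ln(4.99764e-05)/ln(0.00706948) ≈ 2.0000.
Then ‖e_4‖ ≈ ‖e_3‖·(‖e_3‖/‖e_2‖)^p = 1.3785e-09·(4.99764e-05)^2.0000 = 1.3785e-09·2.49764e-09 ≈ 3.443e-18.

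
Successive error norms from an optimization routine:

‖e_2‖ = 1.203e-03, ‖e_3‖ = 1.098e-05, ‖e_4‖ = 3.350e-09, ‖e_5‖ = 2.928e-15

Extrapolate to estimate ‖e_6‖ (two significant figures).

First estimate the order: p ≈ ln(‖e_5‖/‖e_4‖) / ln(‖e_4‖/‖e_3‖) = ln(2.928e-15/3.350e-09)/ln(3.350e-09/1.098e-05) = ln(8.7403e-07)/ln(0.0003051) ≈ 1.7233.
Then ‖e_6‖ ≈ ‖e_5‖·(‖e_5‖/‖e_4‖)^p = 2.928e-15·(8.7403e-07)^1.7233 = 2.928e-15·3.62604e-11 ≈ 1.062e-25.

1.1e-25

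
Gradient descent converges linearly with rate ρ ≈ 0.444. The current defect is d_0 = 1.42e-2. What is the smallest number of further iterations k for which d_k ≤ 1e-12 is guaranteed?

After k steps, d_k ≈ 1.42e-2·0.444^k.
Need 0.444^k ≤ 1e-12/1.42e-2 = 7.04225e-11.
k ≥ ln(7.04225e-11)/ln(0.444) = -23.3765/-0.81193 = 28.791.
Smallest integer k = 29.

29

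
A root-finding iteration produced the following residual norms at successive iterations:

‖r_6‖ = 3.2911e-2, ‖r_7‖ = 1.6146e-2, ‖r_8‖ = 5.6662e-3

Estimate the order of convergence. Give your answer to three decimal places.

1.470

p ≈ ln(‖r_8‖/‖r_7‖) / ln(‖r_7‖/‖r_6‖)
  = ln(5.6662e-3/1.6146e-2) / ln(1.6146e-2/3.2911e-2)
  = ln(0.350935) / ln(0.490596)
  = -1.047154 / -0.712134 ≈ 1.470445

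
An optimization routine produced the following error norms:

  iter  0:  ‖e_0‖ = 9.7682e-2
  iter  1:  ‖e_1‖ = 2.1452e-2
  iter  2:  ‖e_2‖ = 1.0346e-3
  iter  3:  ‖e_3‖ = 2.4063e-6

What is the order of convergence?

2

Consecutive ratios: ‖e_3‖/‖e_2‖ = 2.4063e-6/1.0346e-3 = 0.00232583, ‖e_2‖/‖e_1‖ = 1.0346e-3/2.1452e-2 = 0.0482286.
p ≈ ln(0.00232583)/ln(0.0482286) = -6.0637/-3.0318 ≈ 2.00.
So the convergence is quadratic (order 2).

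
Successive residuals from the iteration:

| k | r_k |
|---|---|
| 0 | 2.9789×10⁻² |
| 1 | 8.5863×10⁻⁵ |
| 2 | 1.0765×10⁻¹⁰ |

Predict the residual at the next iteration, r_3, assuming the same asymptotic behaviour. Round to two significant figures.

2.1e-24

First estimate the order: p ≈ ln(r_2/r_1) / ln(r_1/r_0) = ln(1.0765×10⁻¹⁰/8.5863×10⁻⁵)/ln(8.5863×10⁻⁵/2.9789×10⁻²) = ln(1.25374e-06)/ln(0.00288237) ≈ 2.3233.
Then r_3 ≈ r_2·(r_2/r_1)^p = 1.0765×10⁻¹⁰·(1.25374e-06)^2.3233 = 1.0765×10⁻¹⁰·1.94252e-14 ≈ 2.091e-24.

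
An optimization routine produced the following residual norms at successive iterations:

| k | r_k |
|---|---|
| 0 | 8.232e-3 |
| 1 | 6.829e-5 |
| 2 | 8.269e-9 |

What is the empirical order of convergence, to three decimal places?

p ≈ ln(r_2/r_1) / ln(r_1/r_0)
  = ln(8.269e-9/6.829e-5) / ln(6.829e-5/8.232e-3)
  = ln(0.000121087) / ln(0.00829568)
  = -9.019001 / -4.792020 ≈ 1.882088

1.882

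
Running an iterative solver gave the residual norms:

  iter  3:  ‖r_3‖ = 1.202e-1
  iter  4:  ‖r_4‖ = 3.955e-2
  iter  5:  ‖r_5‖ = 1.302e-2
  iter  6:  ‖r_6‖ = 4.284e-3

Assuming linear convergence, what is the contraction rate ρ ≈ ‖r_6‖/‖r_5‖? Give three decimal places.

0.329

ρ ≈ ‖r_6‖/‖r_5‖ = 4.284e-3/1.302e-2 = 0.32903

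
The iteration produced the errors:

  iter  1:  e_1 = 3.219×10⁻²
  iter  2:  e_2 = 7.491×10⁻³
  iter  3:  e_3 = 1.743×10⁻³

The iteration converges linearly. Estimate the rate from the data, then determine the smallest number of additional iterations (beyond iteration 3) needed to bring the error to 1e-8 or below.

Rate ρ ≈ e_3/e_2 = 1.743×10⁻³/7.491×10⁻³ = 0.2327.
After j more steps, e_{3+j} ≈ 1.743×10⁻³·ρ^j; need ρ^j ≤ 1e-8/1.743×10⁻³ = 5.73723e-06.
j ≥ ln(5.73723e-06)/ln(0.2327) = -12.0685/-1.45801 = 8.277.
So 9 more iterations are needed.

9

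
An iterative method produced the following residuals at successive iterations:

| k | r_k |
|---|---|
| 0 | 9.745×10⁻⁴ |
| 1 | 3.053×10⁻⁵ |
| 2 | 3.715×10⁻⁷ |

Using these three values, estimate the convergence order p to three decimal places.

p ≈ ln(r_2/r_1) / ln(r_1/r_0)
  = ln(3.715×10⁻⁷/3.053×10⁻⁵) / ln(3.053×10⁻⁵/9.745×10⁻⁴)
  = ln(0.0121684) / ln(0.0313289)
  = -4.408913 / -3.463214 ≈ 1.273070

1.273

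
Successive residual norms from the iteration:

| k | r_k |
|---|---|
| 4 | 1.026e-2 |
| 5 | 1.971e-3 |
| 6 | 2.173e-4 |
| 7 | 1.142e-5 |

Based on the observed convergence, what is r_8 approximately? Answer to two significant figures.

2.2e-7

First estimate the order: p ≈ ln(r_7/r_6) / ln(r_6/r_5) = ln(1.142e-5/2.173e-4)/ln(2.173e-4/1.971e-3) = ln(0.0525541)/ln(0.110249) ≈ 1.3360.
Then r_8 ≈ r_7·(r_7/r_6)^p = 1.142e-5·(0.0525541)^1.3360 = 1.142e-5·0.0195313 ≈ 2.23e-07.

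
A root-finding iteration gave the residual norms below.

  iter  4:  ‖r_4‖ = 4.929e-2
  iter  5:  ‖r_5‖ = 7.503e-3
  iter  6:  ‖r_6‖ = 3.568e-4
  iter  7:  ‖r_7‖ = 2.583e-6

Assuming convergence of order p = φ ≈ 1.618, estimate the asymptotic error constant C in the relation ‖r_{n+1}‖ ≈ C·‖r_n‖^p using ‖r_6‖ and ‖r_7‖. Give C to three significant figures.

C ≈ ‖r_7‖ / ‖r_6‖^1.618
  = 2.583e-6 / (3.568e-4)^1.618
  = 2.583e-6 / 2.64133e-06 ≈ 0.97791

0.978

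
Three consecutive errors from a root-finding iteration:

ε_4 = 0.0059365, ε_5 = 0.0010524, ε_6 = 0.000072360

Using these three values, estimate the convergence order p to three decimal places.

1.547

p ≈ ln(ε_6/ε_5) / ln(ε_5/ε_4)
  = ln(0.000072360/0.0010524) / ln(0.0010524/0.0059365)
  = ln(0.0687571) / ln(0.177276)
  = -2.677175 / -1.730047 ≈ 1.547458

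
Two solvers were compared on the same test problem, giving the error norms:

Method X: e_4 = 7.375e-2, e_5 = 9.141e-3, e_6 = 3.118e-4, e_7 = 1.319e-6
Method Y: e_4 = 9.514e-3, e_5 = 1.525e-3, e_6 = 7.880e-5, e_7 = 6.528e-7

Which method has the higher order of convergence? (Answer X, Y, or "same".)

same

Method X: p ≈ ln(1.319e-6/3.118e-4)/ln(3.118e-4/9.141e-3) ≈ 1.62.
Method Y: p ≈ ln(6.528e-7/7.880e-5)/ln(7.880e-5/1.525e-3) ≈ 1.62.
Both orders ≈ 1.6 — effectively the same.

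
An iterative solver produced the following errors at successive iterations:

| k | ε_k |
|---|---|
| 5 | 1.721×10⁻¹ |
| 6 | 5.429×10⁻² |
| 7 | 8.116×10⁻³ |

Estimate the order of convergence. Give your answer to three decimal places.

p ≈ ln(ε_7/ε_6) / ln(ε_6/ε_5)
  = ln(8.116×10⁻³/5.429×10⁻²) / ln(5.429×10⁻²/1.721×10⁻¹)
  = ln(0.149493) / ln(0.315456)
  = -1.900506 / -1.153736 ≈ 1.647262

1.647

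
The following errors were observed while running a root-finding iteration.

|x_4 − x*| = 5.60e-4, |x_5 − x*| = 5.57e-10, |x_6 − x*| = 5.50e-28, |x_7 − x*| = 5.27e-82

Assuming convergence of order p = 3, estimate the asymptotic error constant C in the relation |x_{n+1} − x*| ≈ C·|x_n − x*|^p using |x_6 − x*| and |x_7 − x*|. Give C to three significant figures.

3.17

C ≈ |x_7 − x*| / |x_6 − x*|^3
  = 5.27e-82 / (5.50e-28)^3
  = 5.27e-82 / 1.66375e-82 ≈ 3.1675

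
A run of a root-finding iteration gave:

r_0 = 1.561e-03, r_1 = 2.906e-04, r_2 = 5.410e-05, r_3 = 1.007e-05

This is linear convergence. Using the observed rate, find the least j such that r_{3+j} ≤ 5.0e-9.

5

Rate ρ ≈ r_3/r_2 = 1.007e-05/5.410e-05 = 0.1861.
After j more steps, r_{3+j} ≈ 1.007e-05·ρ^j; need ρ^j ≤ 5.0e-9/1.007e-05 = 0.000496524.
j ≥ ln(0.000496524)/ln(0.1861) = -7.6079/-1.68147 = 4.525.
So 5 more iterations are needed.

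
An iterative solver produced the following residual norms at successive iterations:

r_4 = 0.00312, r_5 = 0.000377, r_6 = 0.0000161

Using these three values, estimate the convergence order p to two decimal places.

p ≈ ln(r_6/r_5) / ln(r_5/r_4)
  = ln(0.0000161/0.000377) / ln(0.000377/0.00312)
  = ln(0.0427056) / ln(0.120833)
  = -3.15343 / -2.11335 ≈ 1.49215

1.49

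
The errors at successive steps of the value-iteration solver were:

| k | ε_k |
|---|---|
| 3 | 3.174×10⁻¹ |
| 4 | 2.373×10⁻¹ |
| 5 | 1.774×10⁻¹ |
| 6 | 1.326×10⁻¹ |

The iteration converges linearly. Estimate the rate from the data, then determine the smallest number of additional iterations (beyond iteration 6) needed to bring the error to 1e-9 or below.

65

Rate ρ ≈ ε_6/ε_5 = 1.326×10⁻¹/1.774×10⁻¹ = 0.7475.
After j more steps, ε_{6+j} ≈ 1.326×10⁻¹·ρ^j; need ρ^j ≤ 1e-9/1.326×10⁻¹ = 7.54148e-09.
j ≥ ln(7.54148e-09)/ln(0.7475) = -18.7028/-0.29102 = 64.266.
So 65 more iterations are needed.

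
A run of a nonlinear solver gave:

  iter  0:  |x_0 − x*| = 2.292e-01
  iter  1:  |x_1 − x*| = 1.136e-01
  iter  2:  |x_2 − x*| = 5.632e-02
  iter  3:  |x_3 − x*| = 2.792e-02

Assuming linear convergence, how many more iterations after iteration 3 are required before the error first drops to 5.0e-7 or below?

Rate ρ ≈ |x_3 − x*|/|x_2 − x*| = 2.792e-02/5.632e-02 = 0.4957.
After j more steps, |x_{3+j} − x*| ≈ 2.792e-02·ρ^j; need ρ^j ≤ 5.0e-7/2.792e-02 = 1.79083e-05.
j ≥ ln(1.79083e-05)/ln(0.4957) = -10.9302/-0.70178 = 15.575.
So 16 more iterations are needed.

16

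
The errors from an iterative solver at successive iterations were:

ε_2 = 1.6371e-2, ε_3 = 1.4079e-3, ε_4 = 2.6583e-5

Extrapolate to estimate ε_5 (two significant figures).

First estimate the order: p ≈ ln(ε_4/ε_3) / ln(ε_3/ε_2) = ln(2.6583e-5/1.4079e-3)/ln(1.4079e-3/1.6371e-2) = ln(0.0188813)/ln(0.0859996) ≈ 1.6180.
Then ε_5 ≈ ε_4·(ε_4/ε_3)^p = 2.6583e-5·(0.0188813)^1.6180 = 2.6583e-5·0.00162413 ≈ 4.317e-08.

4.3e-8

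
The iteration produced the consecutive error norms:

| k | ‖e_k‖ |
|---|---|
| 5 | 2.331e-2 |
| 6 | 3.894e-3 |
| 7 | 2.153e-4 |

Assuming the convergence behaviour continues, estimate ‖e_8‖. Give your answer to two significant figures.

First estimate the order: p ≈ ln(‖e_7‖/‖e_6‖) / ln(‖e_6‖/‖e_5‖) = ln(2.153e-4/3.894e-3)/ln(3.894e-3/2.331e-2) = ln(0.0552902)/ln(0.167053) ≈ 1.6179.
Then ‖e_8‖ ≈ ‖e_7‖·(‖e_7‖/‖e_6‖)^p = 2.153e-4·(0.0552902)^1.6179 = 2.153e-4·0.00924124 ≈ 1.99e-06.

2.0e-6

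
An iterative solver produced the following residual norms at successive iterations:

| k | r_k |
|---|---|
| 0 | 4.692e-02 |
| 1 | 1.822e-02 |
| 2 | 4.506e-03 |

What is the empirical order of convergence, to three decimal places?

p ≈ ln(r_2/r_1) / ln(r_1/r_0)
  = ln(4.506e-03/1.822e-02) / ln(1.822e-02/4.692e-02)
  = ln(0.247311) / ln(0.388321)
  = -1.397109 / -0.945923 ≈ 1.476980

1.477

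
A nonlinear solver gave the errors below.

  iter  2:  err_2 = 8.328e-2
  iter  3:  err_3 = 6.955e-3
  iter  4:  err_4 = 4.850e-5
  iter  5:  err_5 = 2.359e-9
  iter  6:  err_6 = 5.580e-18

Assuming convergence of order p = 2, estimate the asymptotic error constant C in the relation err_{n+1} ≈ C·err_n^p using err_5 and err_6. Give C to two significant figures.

C ≈ err_6 / err_5^2
  = 5.580e-18 / (2.359e-9)^2
  = 5.580e-18 / 5.56488e-18 ≈ 1.0027

1.0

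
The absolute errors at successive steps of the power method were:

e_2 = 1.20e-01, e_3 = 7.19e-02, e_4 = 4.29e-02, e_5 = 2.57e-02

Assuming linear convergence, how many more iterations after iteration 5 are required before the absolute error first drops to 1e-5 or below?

Rate ρ ≈ e_5/e_4 = 2.57e-02/4.29e-02 = 0.5991.
After j more steps, e_{5+j} ≈ 2.57e-02·ρ^j; need ρ^j ≤ 1e-5/2.57e-02 = 0.000389105.
j ≥ ln(0.000389105)/ln(0.5991) = -7.8517/-0.51233 = 15.325.
So 16 more iterations are needed.

16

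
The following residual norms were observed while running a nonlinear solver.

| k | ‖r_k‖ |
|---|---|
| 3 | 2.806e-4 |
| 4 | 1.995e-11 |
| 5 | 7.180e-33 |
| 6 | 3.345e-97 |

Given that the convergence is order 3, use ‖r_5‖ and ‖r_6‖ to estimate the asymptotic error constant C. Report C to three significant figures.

0.904

C ≈ ‖r_6‖ / ‖r_5‖^3
  = 3.345e-97 / (7.180e-33)^3
  = 3.345e-97 / 3.70146e-97 ≈ 0.9037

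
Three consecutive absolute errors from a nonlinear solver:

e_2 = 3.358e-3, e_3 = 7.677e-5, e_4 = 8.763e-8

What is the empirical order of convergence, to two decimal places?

1.79

p ≈ ln(e_4/e_3) / ln(e_3/e_2)
  = ln(8.763e-8/7.677e-5) / ln(7.677e-5/3.358e-3)
  = ln(0.00114146) / ln(0.0228618)
  = -6.77545 / -3.77829 ≈ 1.79326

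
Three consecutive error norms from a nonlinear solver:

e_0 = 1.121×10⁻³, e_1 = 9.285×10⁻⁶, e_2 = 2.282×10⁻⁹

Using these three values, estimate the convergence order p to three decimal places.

p ≈ ln(e_2/e_1) / ln(e_1/e_0)
  = ln(2.282×10⁻⁹/9.285×10⁻⁶) / ln(9.285×10⁻⁶/1.121×10⁻³)
  = ln(0.000245773) / ln(0.00828278)
  = -8.311102 / -4.793577 ≈ 1.733800

1.734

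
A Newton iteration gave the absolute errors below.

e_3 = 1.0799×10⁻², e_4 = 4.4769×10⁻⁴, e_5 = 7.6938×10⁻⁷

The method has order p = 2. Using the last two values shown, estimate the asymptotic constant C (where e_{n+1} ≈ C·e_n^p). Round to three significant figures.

C ≈ e_5 / e_4^2
  = 7.6938×10⁻⁷ / (4.4769×10⁻⁴)^2
  = 7.6938×10⁻⁷ / 2.00426e-07 ≈ 3.8387

3.84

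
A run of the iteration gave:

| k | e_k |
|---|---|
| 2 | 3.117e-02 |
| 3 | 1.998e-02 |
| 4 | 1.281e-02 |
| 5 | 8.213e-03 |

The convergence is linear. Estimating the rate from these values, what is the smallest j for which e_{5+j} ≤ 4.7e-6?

Rate ρ ≈ e_5/e_4 = 8.213e-03/1.281e-02 = 0.6411.
After j more steps, e_{5+j} ≈ 8.213e-03·ρ^j; need ρ^j ≤ 4.7e-6/8.213e-03 = 0.000572263.
j ≥ ln(0.000572263)/ln(0.6411) = -7.4659/-0.44457 = 16.794.
So 17 more iterations are needed.

17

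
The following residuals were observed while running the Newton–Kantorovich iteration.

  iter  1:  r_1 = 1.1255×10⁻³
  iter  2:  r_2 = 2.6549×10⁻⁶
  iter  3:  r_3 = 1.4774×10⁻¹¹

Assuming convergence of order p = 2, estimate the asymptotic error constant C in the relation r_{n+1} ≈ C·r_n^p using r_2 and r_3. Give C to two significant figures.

C ≈ r_3 / r_2^2
  = 1.4774×10⁻¹¹ / (2.6549×10⁻⁶)^2
  = 1.4774×10⁻¹¹ / 7.04849e-12 ≈ 2.0961

2.1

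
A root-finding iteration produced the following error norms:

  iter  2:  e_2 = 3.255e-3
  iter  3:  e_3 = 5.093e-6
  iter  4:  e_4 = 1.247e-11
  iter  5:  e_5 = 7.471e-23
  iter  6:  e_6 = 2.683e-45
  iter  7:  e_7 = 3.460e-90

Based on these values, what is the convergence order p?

2

Consecutive ratios: e_7/e_6 = 3.460e-90/2.683e-45 = 1.2896e-45, e_6/e_5 = 2.683e-45/7.471e-23 = 3.59122e-23.
p ≈ ln(1.2896e-45)/ln(3.59122e-23) = -103.3620/-51.6810 ≈ 2.00.
So the convergence is quadratic (order 2).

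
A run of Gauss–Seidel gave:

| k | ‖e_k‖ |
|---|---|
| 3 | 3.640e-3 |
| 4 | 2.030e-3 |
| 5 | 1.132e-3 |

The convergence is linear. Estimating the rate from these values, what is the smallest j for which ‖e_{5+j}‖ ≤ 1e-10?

Rate ρ ≈ ‖e_5‖/‖e_4‖ = 1.132e-3/2.030e-3 = 0.5576.
After j more steps, ‖e_{5+j}‖ ≈ 1.132e-3·ρ^j; need ρ^j ≤ 1e-10/1.132e-3 = 8.83392e-08.
j ≥ ln(8.83392e-08)/ln(0.5576) = -16.2421/-0.58411 = 27.807.
So 28 more iterations are needed.

28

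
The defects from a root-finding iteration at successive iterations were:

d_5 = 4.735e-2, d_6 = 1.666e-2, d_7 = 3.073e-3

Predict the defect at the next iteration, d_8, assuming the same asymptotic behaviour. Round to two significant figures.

First estimate the order: p ≈ ln(d_7/d_6) / ln(d_6/d_5) = ln(3.073e-3/1.666e-2)/ln(1.666e-2/4.735e-2) = ln(0.184454)/ln(0.351848) ≈ 1.6183.
Then d_8 ≈ d_7·(d_7/d_6)^p = 3.073e-3·(0.184454)^1.6183 = 3.073e-3·0.0648615 ≈ 0.0001993.

2.0e-4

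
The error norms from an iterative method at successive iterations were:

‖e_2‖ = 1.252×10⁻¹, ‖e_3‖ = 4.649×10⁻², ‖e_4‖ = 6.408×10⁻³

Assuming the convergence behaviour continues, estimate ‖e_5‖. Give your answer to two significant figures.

First estimate the order: p ≈ ln(‖e_4‖/‖e_3‖) / ln(‖e_3‖/‖e_2‖) = ln(6.408×10⁻³/4.649×10⁻²)/ln(4.649×10⁻²/1.252×10⁻¹) = ln(0.137836)/ln(0.371326) ≈ 2.0003.
Then ‖e_5‖ ≈ ‖e_4‖·(‖e_4‖/‖e_3‖)^p = 6.408×10⁻³·(0.137836)^2.0003 = 6.408×10⁻³·0.0189875 ≈ 0.0001217.

1.2e-4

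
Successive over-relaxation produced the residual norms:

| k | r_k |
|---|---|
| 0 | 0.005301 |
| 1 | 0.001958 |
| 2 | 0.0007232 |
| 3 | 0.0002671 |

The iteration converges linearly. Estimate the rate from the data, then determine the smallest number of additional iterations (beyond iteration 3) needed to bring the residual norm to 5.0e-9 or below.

11

Rate ρ ≈ r_3/r_2 = 0.0002671/0.0007232 = 0.3693.
After j more steps, r_{3+j} ≈ 0.0002671·ρ^j; need ρ^j ≤ 5.0e-9/0.0002671 = 1.87196e-05.
j ≥ ln(1.87196e-05)/ln(0.3693) = -10.8859/-0.99615 = 10.928.
So 11 more iterations are needed.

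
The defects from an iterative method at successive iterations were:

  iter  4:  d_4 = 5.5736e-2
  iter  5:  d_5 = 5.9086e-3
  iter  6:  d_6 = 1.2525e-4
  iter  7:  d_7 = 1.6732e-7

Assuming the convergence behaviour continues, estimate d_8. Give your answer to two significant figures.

1.9e-12

First estimate the order: p ≈ ln(d_7/d_6) / ln(d_6/d_5) = ln(1.6732e-7/1.2525e-4)/ln(1.2525e-4/5.9086e-3) = ln(0.00133589)/ln(0.0211979) ≈ 1.7173.
Then d_8 ≈ d_7·(d_7/d_6)^p = 1.6732e-7·(0.00133589)^1.7173 = 1.6732e-7·1.15901e-05 ≈ 1.939e-12.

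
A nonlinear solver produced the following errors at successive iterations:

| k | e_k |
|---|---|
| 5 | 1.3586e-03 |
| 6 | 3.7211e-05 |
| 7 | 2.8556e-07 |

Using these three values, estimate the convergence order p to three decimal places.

p ≈ ln(e_7/e_6) / ln(e_6/e_5)
  = ln(2.8556e-07/3.7211e-05) / ln(3.7211e-05/1.3586e-03)
  = ln(0.00767407) / ln(0.0273892)
  = -4.869908 / -3.597607 ≈ 1.353652

1.354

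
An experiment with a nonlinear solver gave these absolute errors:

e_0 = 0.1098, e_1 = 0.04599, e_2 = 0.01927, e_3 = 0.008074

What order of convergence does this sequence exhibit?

1

Consecutive ratios: e_3/e_2 = 0.008074/0.01927 = 0.418993, e_2/e_1 = 0.01927/0.04599 = 0.419004.
p ≈ ln(0.418993)/ln(0.419004) = -0.8699/-0.8699 ≈ 1.00.
So the convergence is linear (order 1).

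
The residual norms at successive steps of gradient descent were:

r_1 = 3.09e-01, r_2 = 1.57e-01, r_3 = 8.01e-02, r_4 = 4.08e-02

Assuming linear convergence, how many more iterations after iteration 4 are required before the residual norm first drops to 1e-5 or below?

13

Rate ρ ≈ r_4/r_3 = 4.08e-02/8.01e-02 = 0.5094.
After j more steps, r_{4+j} ≈ 4.08e-02·ρ^j; need ρ^j ≤ 1e-5/4.08e-02 = 0.000245098.
j ≥ ln(0.000245098)/ln(0.5094) = -8.3139/-0.67452 = 12.326.
So 13 more iterations are needed.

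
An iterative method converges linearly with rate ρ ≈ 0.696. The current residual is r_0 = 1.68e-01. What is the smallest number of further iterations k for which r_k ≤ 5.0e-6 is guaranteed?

29

After k steps, r_k ≈ 1.68e-01·0.696^k.
Need 0.696^k ≤ 5.0e-6/1.68e-01 = 2.97619e-05.
k ≥ ln(2.97619e-05)/ln(0.696) = -10.4223/-0.36241 = 28.758.
Smallest integer k = 29.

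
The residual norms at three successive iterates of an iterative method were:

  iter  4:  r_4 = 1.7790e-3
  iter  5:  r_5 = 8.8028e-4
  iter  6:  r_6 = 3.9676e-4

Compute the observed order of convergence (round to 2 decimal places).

p ≈ ln(r_6/r_5) / ln(r_5/r_4)
  = ln(3.9676e-4/8.8028e-4) / ln(8.8028e-4/1.7790e-3)
  = ln(0.45072) / ln(0.494817)
  = -0.79691 / -0.70357 ≈ 1.13267

1.13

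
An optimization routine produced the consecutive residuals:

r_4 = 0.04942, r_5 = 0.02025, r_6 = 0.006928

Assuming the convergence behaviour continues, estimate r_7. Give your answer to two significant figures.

First estimate the order: p ≈ ln(r_6/r_5) / ln(r_5/r_4) = ln(0.006928/0.02025)/ln(0.02025/0.04942) = ln(0.342123)/ln(0.409753) ≈ 1.2022.
Then r_7 ≈ r_6·(r_6/r_5)^p = 0.006928·(0.342123)^1.2022 = 0.006928·0.275419 ≈ 0.001908.

1.9e-3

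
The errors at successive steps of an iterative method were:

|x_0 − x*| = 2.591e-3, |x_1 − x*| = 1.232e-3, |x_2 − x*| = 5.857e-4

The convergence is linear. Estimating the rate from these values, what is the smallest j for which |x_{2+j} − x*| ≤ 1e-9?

18

Rate ρ ≈ |x_2 − x*|/|x_1 − x*| = 5.857e-4/1.232e-3 = 0.4754.
After j more steps, |x_{2+j} − x*| ≈ 5.857e-4·ρ^j; need ρ^j ≤ 1e-9/5.857e-4 = 1.70736e-06.
j ≥ ln(1.70736e-06)/ln(0.4754) = -13.2806/-0.74360 = 17.860.
So 18 more iterations are needed.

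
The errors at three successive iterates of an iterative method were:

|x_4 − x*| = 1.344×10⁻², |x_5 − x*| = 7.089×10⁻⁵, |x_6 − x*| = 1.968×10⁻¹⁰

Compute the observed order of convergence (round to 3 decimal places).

2.439

p ≈ ln(|x_6 − x*|/|x_5 − x*|) / ln(|x_5 − x*|/|x_4 − x*|)
  = ln(1.968×10⁻¹⁰/7.089×10⁻⁵) / ln(7.089×10⁻⁵/1.344×10⁻²)
  = ln(2.77613e-06) / ln(0.00527455)
  = -12.794453 / -5.244862 ≈ 2.439426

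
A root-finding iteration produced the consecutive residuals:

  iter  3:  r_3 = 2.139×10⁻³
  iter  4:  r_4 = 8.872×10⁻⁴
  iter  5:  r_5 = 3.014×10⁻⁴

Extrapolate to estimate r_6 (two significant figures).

8.0e-5

First estimate the order: p ≈ ln(r_5/r_4) / ln(r_4/r_3) = ln(3.014×10⁻⁴/8.872×10⁻⁴)/ln(8.872×10⁻⁴/2.139×10⁻³) = ln(0.33972)/ln(0.414773) ≈ 1.2268.
Then r_6 ≈ r_5·(r_5/r_4)^p = 3.014×10⁻⁴·(0.33972)^1.2268 = 3.014×10⁻⁴·0.265937 ≈ 8.015e-05.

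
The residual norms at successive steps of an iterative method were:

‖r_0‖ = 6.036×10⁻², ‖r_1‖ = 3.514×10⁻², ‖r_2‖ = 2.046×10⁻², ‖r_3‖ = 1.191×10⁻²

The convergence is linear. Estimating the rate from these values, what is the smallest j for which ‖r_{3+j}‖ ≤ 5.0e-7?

19

Rate ρ ≈ ‖r_3‖/‖r_2‖ = 1.191×10⁻²/2.046×10⁻² = 0.5821.
After j more steps, ‖r_{3+j}‖ ≈ 1.191×10⁻²·ρ^j; need ρ^j ≤ 5.0e-7/1.191×10⁻² = 4.19815e-05.
j ≥ ln(4.19815e-05)/ln(0.5821) = -10.0783/-0.54111 = 18.625.
So 19 more iterations are needed.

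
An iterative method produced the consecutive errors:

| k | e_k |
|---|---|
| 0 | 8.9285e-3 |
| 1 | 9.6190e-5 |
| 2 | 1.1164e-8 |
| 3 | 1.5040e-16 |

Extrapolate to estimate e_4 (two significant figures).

First estimate the order: p ≈ ln(e_3/e_2) / ln(e_2/e_1) = ln(1.5040e-16/1.1164e-8)/ln(1.1164e-8/9.6190e-5) = ln(1.34719e-08)/ln(0.000116062) ≈ 2.0000.
Then e_4 ≈ e_3·(e_3/e_2)^p = 1.5040e-16·(1.34719e-08)^2.0000 = 1.5040e-16·1.81492e-16 ≈ 2.73e-32.

2.7e-32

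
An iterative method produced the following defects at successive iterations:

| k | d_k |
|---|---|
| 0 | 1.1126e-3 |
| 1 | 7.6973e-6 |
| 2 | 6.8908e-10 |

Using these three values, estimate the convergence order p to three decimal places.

1.874

p ≈ ln(d_2/d_1) / ln(d_1/d_0)
  = ln(6.8908e-10/7.6973e-6) / ln(7.6973e-6/1.1126e-3)
  = ln(8.95223e-05) / ln(0.0069183)
  = -9.321023 / -4.973585 ≈ 1.874105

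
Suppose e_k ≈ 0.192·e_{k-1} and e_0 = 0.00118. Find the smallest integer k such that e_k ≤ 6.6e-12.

12

After k steps, e_k ≈ 0.00118·0.192^k.
Need 0.192^k ≤ 6.6e-12/0.00118 = 5.59322e-09.
k ≥ ln(5.59322e-09)/ln(0.192) = -19.0017/-1.65026 = 11.514.
Smallest integer k = 12.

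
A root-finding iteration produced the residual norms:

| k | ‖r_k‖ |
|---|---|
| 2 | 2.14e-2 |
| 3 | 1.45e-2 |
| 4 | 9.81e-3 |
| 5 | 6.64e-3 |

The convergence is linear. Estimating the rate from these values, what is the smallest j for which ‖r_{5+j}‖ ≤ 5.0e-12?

54

Rate ρ ≈ ‖r_5‖/‖r_4‖ = 6.64e-3/9.81e-3 = 0.6769.
After j more steps, ‖r_{5+j}‖ ≈ 6.64e-3·ρ^j; need ρ^j ≤ 5.0e-12/6.64e-3 = 7.53012e-10.
j ≥ ln(7.53012e-10)/ln(0.6769) = -21.0069/-0.39023 = 53.832.
So 54 more iterations are needed.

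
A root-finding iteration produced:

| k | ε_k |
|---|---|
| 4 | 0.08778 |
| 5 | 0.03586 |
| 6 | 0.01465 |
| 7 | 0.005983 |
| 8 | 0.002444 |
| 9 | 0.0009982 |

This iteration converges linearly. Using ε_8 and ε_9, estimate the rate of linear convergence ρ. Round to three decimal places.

ρ ≈ ε_9/ε_8 = 0.0009982/0.002444 = 0.40843

0.408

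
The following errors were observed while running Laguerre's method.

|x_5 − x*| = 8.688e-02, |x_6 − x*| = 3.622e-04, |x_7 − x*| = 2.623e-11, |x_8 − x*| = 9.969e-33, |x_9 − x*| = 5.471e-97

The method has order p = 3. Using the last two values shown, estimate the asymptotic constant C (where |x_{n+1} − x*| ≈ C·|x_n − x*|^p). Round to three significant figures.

0.552

C ≈ |x_9 − x*| / |x_8 − x*|^3
  = 5.471e-97 / (9.969e-33)^3
  = 5.471e-97 / 9.90729e-97 ≈ 0.55222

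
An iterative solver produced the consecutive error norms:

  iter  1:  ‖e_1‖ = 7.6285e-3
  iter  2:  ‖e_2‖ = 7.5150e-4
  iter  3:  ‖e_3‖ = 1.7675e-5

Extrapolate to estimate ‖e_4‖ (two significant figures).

4.1e-8

First estimate the order: p ≈ ln(‖e_3‖/‖e_2‖) / ln(‖e_2‖/‖e_1‖) = ln(1.7675e-5/7.5150e-4)/ln(7.5150e-4/7.6285e-3) = ln(0.0235196)/ln(0.0985122) ≈ 1.6180.
Then ‖e_4‖ ≈ ‖e_3‖·(‖e_3‖/‖e_2‖)^p = 1.7675e-5·(0.0235196)^1.6180 = 1.7675e-5·0.00231725 ≈ 4.096e-08.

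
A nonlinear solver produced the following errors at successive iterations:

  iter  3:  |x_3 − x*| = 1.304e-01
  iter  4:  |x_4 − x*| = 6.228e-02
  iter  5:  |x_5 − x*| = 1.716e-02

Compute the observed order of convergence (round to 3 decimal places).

p ≈ ln(|x_5 − x*|/|x_4 − x*|) / ln(|x_4 − x*|/|x_3 − x*|)
  = ln(1.716e-02/6.228e-02) / ln(6.228e-02/1.304e-01)
  = ln(0.27553) / ln(0.477607)
  = -1.289059 / -0.738967 ≈ 1.744407

1.744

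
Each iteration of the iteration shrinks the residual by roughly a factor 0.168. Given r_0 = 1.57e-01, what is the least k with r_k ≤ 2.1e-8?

9

After k steps, r_k ≈ 1.57e-01·0.168^k.
Need 0.168^k ≤ 2.1e-8/1.57e-01 = 1.33758e-07.
k ≥ ln(1.33758e-07)/ln(0.168) = -15.8272/-1.78379 = 8.873.
Smallest integer k = 9.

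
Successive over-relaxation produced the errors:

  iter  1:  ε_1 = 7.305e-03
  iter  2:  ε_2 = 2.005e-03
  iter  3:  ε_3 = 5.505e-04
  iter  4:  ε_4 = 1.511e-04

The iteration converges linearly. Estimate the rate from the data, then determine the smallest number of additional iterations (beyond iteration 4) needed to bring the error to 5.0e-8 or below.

7

Rate ρ ≈ ε_4/ε_3 = 1.511e-04/5.505e-04 = 0.2745.
After j more steps, ε_{4+j} ≈ 1.511e-04·ρ^j; need ρ^j ≤ 5.0e-8/1.511e-04 = 0.000330907.
j ≥ ln(0.000330907)/ln(0.2745) = -8.0137/-1.29280 = 6.199.
So 7 more iterations are needed.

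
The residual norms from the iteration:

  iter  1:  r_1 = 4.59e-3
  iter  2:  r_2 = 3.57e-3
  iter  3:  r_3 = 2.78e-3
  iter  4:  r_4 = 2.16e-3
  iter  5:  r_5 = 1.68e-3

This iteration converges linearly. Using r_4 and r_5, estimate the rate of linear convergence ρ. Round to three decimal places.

0.778

ρ ≈ r_5/r_4 = 1.68e-3/2.16e-3 = 0.77778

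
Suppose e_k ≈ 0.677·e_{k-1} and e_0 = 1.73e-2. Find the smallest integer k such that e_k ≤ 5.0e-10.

45

After k steps, e_k ≈ 1.73e-2·0.677^k.
Need 0.677^k ≤ 5.0e-10/1.73e-2 = 2.89017e-08.
k ≥ ln(2.89017e-08)/ln(0.677) = -17.3594/-0.39008 = 44.502.
Smallest integer k = 45.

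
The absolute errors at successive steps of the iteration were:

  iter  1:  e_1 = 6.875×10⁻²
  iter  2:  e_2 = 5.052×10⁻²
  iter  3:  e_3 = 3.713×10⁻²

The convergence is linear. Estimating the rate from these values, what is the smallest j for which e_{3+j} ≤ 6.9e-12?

Rate ρ ≈ e_3/e_2 = 3.713×10⁻²/5.052×10⁻² = 0.7350.
After j more steps, e_{3+j} ≈ 3.713×10⁻²·ρ^j; need ρ^j ≤ 6.9e-12/3.713×10⁻² = 1.85834e-10.
j ≥ ln(1.85834e-10)/ln(0.7350) = -22.4062/-0.30788 = 72.776.
So 73 more iterations are needed.

73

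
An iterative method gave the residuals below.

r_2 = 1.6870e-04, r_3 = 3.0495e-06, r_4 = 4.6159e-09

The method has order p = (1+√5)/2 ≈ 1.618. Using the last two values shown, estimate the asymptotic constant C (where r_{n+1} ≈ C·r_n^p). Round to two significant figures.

C ≈ r_4 / r_3^1.618
  = 4.6159e-09 / (3.0495e-06)^1.618
  = 4.6159e-09 / 1.18982e-09 ≈ 3.8795

3.9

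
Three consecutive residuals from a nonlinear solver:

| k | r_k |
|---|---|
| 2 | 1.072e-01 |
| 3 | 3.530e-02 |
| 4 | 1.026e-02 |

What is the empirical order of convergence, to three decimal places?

1.112

p ≈ ln(r_4/r_3) / ln(r_3/r_2)
  = ln(1.026e-02/3.530e-02) / ln(3.530e-02/1.072e-01)
  = ln(0.290652) / ln(0.329291)
  = -1.235629 / -1.110813 ≈ 1.112365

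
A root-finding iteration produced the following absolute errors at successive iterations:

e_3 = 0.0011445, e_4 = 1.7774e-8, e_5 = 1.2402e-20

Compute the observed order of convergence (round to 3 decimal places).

2.528

p ≈ ln(e_5/e_4) / ln(e_4/e_3)
  = ln(1.2402e-20/1.7774e-8) / ln(1.7774e-8/0.0011445)
  = ln(6.97761e-13) / ln(1.55299e-05)
  = -27.990900 / -11.072743 ≈ 2.527910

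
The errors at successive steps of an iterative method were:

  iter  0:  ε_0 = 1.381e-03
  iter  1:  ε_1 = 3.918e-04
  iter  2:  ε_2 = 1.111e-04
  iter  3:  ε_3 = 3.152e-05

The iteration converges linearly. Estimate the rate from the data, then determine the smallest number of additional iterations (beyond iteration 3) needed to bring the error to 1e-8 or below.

Rate ρ ≈ ε_3/ε_2 = 3.152e-05/1.111e-04 = 0.2837.
After j more steps, ε_{3+j} ≈ 3.152e-05·ρ^j; need ρ^j ≤ 1e-8/3.152e-05 = 0.000317259.
j ≥ ln(0.000317259)/ln(0.2837) = -8.0558/-1.25984 = 6.394.
So 7 more iterations are needed.

7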